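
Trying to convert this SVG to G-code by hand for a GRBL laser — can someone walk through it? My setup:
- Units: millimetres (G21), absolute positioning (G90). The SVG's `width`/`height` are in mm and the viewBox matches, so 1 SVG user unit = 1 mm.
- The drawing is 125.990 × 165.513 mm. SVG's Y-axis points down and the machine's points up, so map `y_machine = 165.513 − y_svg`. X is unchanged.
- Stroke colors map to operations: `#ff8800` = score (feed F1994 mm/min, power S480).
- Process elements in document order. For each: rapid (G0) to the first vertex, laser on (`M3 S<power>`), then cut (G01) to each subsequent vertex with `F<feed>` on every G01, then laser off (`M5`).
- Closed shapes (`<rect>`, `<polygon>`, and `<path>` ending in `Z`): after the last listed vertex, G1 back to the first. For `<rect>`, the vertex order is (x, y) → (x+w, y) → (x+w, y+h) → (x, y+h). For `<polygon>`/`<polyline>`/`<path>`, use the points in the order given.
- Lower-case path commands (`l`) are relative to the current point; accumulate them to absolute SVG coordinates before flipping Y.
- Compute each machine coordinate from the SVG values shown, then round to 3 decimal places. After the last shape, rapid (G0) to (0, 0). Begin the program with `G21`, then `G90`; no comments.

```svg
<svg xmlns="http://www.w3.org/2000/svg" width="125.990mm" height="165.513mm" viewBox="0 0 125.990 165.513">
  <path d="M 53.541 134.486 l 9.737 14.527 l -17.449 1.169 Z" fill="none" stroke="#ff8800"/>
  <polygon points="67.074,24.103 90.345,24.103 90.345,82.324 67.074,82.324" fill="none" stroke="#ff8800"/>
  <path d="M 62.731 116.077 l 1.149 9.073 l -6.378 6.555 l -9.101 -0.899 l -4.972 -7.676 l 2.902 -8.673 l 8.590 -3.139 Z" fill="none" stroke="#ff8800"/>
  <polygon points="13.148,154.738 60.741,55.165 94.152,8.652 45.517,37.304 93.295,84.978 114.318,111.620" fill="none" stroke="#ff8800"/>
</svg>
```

Since the viewBox matches the mm dimensions, user units are millimetres directly. The only transform is the Y-flip y_m = 165.513 − y_svg.

Shape 1 is a regular polygon drawn with `<path>`. Its stroke #ff8800 means score at S480, F1994. After flipping Y the toolpath is (53.541,31.027) → (63.278,16.500) → (45.829,15.331) → (53.541,31.027), returning to the start.

Shape 2 is a rectangle drawn with `<polygon>`. Its stroke #ff8800 means score at S480, F1994. After flipping Y the toolpath is (67.074,141.410) → (90.345,141.410) → (90.345,83.189) → (67.074,83.189) → (67.074,141.410), returning to the start.

Shape 3 is a regular polygon drawn with `<path>`. Its stroke #ff8800 means score at S480, F1994. After flipping Y the toolpath is (62.731,49.436) → (63.880,40.363) → (57.502,33.808) → (48.401,34.707) → (43.429,42.383) → (46.331,51.056) → (54.921,54.195) → (62.731,49.436), returning to the start.

Shape 4 is a closed polygon drawn with `<polygon>`. Its stroke #ff8800 means score at S480, F1994. After flipping Y the toolpath is (13.148,10.775) → (60.741,110.348) → (94.152,156.861) → (45.517,128.209) → (93.295,80.535) → (114.318,53.893) → (13.148,10.775), returning to the start.

G21
G90
G0 X53.541 Y31.027
M3 S480
G01 X63.278 Y16.500 F1994
G01 X45.829 Y15.331 F1994
G01 X53.541 Y31.027 F1994
M5
G0 X67.074 Y141.410
M3 S480
G01 X90.345 Y141.410 F1994
G01 X90.345 Y83.189 F1994
G01 X67.074 Y83.189 F1994
G01 X67.074 Y141.410 F1994
M5
G0 X62.731 Y49.436
M3 S480
G01 X63.880 Y40.363 F1994
G01 X57.502 Y33.808 F1994
G01 X48.401 Y34.707 F1994
G01 X43.429 Y42.383 F1994
G01 X46.331 Y51.056 F1994
G01 X54.921 Y54.195 F1994
G01 X62.731 Y49.436 F1994
M5
G0 X13.148 Y10.775
M3 S480
G01 X60.741 Y110.348 F1994
G01 X94.152 Y156.861 F1994
G01 X45.517 Y128.209 F1994
G01 X93.295 Y80.535 F1994
G01 X114.318 Y53.893 F1994
G01 X13.148 Y10.775 F1994
M5
G0 X0.000 Y0.000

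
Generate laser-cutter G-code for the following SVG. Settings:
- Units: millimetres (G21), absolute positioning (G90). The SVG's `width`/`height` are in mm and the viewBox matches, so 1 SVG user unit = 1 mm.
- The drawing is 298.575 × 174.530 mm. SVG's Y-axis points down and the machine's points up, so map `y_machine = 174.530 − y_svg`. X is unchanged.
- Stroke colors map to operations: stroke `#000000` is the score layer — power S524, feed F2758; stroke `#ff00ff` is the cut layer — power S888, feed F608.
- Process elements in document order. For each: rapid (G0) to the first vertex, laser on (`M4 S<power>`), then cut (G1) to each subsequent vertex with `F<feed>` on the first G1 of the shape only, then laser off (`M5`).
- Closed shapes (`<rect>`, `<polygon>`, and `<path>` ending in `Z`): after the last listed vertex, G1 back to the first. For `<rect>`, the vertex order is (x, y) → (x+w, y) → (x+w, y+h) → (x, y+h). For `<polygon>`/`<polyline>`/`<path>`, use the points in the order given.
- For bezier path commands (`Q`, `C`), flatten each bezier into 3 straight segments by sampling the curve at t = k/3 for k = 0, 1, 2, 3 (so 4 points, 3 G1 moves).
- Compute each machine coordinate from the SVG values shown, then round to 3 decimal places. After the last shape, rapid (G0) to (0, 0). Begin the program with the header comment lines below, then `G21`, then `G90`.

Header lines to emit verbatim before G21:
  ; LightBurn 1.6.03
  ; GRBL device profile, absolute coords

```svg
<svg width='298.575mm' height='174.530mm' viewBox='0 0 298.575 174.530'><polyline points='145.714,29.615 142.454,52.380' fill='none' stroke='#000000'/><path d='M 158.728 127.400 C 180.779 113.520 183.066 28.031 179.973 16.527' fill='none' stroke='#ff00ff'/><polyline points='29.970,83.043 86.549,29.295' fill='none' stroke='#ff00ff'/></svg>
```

; LightBurn 1.6.03
; GRBL device profile, absolute coords
G21
G90
G0 X145.714 Y144.915
M4 S524
G1 X142.454 Y122.150 F2758
M5
G0 X158.728 Y47.130
M4 S888
G1 X174.724 Y79.487 F608
G1 X180.740 Y127.230
G1 X179.973 Y158.003
M5
G0 X29.970 Y91.487
M4 S888
G1 X86.549 Y145.235 F608
M5
G0 X0.000 Y0.000

Since the viewBox matches the mm dimensions, user units are millimetres directly. The only transform is the Y-flip y_m = 174.530 − y_svg.

Shape 1 is a line segment drawn with `<polyline>`. Its stroke #000000 means score at S524, F2758. After flipping Y the toolpath is (145.714,144.915) → (142.454,122.150).

Shape 2 is a cubic bezier drawn with `<path>`. Its stroke #ff00ff means cut at S888, F608. After flipping Y the toolpath is (158.728,47.130) → (174.724,79.487) → (180.740,127.230) → (179.973,158.003).

Shape 3 is a line segment drawn with `<polyline>`. Its stroke #ff00ff means cut at S888, F608. After flipping Y the toolpath is (29.970,91.487) → (86.549,145.235).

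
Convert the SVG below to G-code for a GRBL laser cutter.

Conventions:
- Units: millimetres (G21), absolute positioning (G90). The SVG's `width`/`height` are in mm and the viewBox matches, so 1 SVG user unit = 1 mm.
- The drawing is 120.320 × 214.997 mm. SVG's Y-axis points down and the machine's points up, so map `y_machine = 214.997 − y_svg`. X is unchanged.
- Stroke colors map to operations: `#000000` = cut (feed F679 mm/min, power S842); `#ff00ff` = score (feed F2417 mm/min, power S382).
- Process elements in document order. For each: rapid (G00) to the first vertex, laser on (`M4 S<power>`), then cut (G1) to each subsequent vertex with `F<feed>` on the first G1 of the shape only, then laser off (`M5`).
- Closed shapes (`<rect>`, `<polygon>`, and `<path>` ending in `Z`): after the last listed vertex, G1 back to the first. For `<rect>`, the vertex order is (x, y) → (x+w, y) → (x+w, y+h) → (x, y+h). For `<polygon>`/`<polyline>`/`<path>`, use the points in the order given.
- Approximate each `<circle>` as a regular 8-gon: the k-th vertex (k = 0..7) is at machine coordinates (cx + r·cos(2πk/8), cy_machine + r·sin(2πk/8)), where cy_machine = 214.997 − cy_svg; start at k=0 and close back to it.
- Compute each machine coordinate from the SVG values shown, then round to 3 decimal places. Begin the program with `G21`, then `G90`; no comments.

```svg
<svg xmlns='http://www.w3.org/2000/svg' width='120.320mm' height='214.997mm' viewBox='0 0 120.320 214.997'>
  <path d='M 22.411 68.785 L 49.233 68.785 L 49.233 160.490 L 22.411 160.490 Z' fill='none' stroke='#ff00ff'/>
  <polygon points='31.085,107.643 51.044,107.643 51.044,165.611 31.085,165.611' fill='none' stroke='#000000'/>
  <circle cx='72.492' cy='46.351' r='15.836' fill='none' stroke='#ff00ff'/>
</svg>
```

G21
G90
G00 X22.411 Y146.212
M4 S382
G1 X49.233 Y146.212 F2417
G1 X49.233 Y54.507
G1 X22.411 Y54.507
G1 X22.411 Y146.212
M5
G00 X31.085 Y107.354
M4 S842
G1 X51.044 Y107.354 F679
G1 X51.044 Y49.386
G1 X31.085 Y49.386
G1 X31.085 Y107.354
M5
G00 X88.328 Y168.646
M4 S382
G1 X83.690 Y179.844 F2417
G1 X72.492 Y184.482
G1 X61.294 Y179.844
G1 X56.656 Y168.646
G1 X61.294 Y157.448
G1 X72.492 Y152.810
G1 X83.690 Y157.448
G1 X88.328 Y168.646
M5

Since the viewBox matches the mm dimensions, user units are millimetres directly. The only transform is the Y-flip y_m = 214.997 − y_svg.

Shape 1 is a rectangle drawn with `<path>`. Its stroke #ff00ff means score at S382, F2417. After flipping Y the toolpath is (22.411,146.212) → (49.233,146.212) → (49.233,54.507) → (22.411,54.507) → (22.411,146.212), returning to the start.

Shape 2 is a rectangle drawn with `<polygon>`. Its stroke #000000 means cut at S842, F679. After flipping Y the toolpath is (31.085,107.354) → (51.044,107.354) → (51.044,49.386) → (31.085,49.386) → (31.085,107.354), returning to the start.

Shape 3 is a circle drawn with `<circle>`. Its stroke #ff00ff means score at S382, F2417. After flipping Y the toolpath is (88.328,168.646) → (83.690,179.844) → (72.492,184.482) → (61.294,179.844) → (56.656,168.646) → (61.294,157.448) → (72.492,152.810) → (83.690,157.448) → (88.328,168.646), returning to the start.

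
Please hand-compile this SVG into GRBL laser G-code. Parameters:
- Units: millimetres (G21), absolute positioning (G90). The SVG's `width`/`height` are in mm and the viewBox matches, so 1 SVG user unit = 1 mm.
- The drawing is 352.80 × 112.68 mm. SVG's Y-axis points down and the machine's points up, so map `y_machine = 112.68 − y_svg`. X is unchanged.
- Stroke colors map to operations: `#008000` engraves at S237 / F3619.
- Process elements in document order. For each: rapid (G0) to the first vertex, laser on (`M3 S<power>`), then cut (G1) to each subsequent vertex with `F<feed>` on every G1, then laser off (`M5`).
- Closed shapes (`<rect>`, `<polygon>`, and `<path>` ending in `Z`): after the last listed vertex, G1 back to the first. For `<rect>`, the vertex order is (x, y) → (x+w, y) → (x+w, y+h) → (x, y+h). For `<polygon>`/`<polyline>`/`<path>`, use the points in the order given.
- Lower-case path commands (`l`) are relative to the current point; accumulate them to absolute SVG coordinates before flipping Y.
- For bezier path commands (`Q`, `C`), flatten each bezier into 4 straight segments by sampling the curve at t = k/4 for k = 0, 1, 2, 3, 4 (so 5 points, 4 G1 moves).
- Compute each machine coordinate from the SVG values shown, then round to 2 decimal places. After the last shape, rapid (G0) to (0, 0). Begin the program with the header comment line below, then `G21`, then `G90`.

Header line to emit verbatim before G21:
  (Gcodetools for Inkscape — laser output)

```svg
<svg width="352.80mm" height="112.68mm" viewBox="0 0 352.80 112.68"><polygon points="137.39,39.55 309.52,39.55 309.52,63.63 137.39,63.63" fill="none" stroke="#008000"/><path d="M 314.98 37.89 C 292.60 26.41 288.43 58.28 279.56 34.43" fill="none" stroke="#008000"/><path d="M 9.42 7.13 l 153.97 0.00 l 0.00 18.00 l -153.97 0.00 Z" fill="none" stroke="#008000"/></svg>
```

viewBox `0 0 352.80 112.68` with mm width/height → 1 unit = 1 mm. Flip: y_m = 112.68 − y_svg.

**Shape 1** — `<polygon>` rectangle, stroke `#008000` → engrave (S237, F3619). Machine vertices: (137.39,73.13) → (309.52,73.13) → (309.52,49.05) → (137.39,49.05) → (137.39,73.13). Closed: final G1 returns to the first vertex.

**Shape 2** — `<path>` cubic bezier, stroke `#008000` → engrave (S237, F3619). Control points (SVG): P0=(314.98,37.89), P1=(292.60,26.41), P2=(288.43,58.28), P3=(279.56,34.43); sampled at t=k/4. Machine vertices: (314.98,74.79) → (301.25,76.82) → (292.20,71.88) → (285.69,69.26) → (279.56,78.25). Open path.

**Shape 3** — `<path>` rectangle, stroke `#008000` → engrave (S237, F3619). Machine vertices: (9.42,105.55) → (163.39,105.55) → (163.39,87.55) → (9.42,87.55) → (9.42,105.55). Closed: final G1 returns to the first vertex.

(Gcodetools for Inkscape — laser output)
G21
G90
G0 X137.39 Y73.13
M3 S237
G1 X309.52 Y73.13 F3619
G1 X309.52 Y49.05 F3619
G1 X137.39 Y49.05 F3619
G1 X137.39 Y73.13 F3619
M5
G0 X314.98 Y74.79
M3 S237
G1 X301.25 Y76.82 F3619
G1 X292.20 Y71.88 F3619
G1 X285.69 Y69.26 F3619
G1 X279.56 Y78.25 F3619
M5
G0 X9.42 Y105.55
M3 S237
G1 X163.39 Y105.55 F3619
G1 X163.39 Y87.55 F3619
G1 X9.42 Y87.55 F3619
G1 X9.42 Y105.55 F3619
M5
G0 X0.00 Y0.00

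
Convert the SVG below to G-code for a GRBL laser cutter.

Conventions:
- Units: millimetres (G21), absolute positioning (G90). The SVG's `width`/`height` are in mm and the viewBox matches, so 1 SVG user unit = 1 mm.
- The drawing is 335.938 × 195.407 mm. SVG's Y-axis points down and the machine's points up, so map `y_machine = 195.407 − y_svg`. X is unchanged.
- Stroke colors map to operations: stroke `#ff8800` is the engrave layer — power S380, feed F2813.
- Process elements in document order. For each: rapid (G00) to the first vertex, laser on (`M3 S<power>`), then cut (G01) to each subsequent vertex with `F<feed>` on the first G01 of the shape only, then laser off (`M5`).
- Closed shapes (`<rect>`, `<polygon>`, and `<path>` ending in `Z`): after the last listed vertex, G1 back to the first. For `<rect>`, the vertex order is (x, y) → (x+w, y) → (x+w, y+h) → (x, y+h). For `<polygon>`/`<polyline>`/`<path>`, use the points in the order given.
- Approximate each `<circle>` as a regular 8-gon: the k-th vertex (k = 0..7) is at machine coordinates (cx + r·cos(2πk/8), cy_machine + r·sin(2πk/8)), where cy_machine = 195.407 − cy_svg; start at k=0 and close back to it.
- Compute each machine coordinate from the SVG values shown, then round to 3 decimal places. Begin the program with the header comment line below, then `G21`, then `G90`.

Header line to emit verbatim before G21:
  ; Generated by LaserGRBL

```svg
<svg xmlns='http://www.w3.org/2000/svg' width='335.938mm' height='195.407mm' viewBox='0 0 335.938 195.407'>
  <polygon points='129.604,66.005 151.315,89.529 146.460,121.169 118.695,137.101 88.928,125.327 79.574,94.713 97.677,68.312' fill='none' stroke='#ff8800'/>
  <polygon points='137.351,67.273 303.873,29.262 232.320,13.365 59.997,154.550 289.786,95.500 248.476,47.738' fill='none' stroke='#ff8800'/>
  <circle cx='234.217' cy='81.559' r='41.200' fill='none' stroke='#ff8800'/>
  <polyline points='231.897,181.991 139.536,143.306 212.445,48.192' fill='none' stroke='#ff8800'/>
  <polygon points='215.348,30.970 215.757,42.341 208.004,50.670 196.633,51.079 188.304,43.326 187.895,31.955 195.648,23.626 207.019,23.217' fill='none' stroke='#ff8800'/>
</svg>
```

; Generated by LaserGRBL
G21
G90
G00 X129.604 Y129.402
M3 S380
G01 X151.315 Y105.878 F2813
G01 X146.460 Y74.238
G01 X118.695 Y58.306
G01 X88.928 Y70.080
G01 X79.574 Y100.694
G01 X97.677 Y127.095
G01 X129.604 Y129.402
M5
G00 X137.351 Y128.134
M3 S380
G01 X303.873 Y166.145 F2813
G01 X232.320 Y182.042
G01 X59.997 Y40.857
G01 X289.786 Y99.907
G01 X248.476 Y147.669
G01 X137.351 Y128.134
M5
G00 X275.417 Y113.848
M3 S380
G01 X263.350 Y142.981 F2813
G01 X234.217 Y155.048
G01 X205.084 Y142.981
G01 X193.017 Y113.848
G01 X205.084 Y84.715
G01 X234.217 Y72.648
G01 X263.350 Y84.715
G01 X275.417 Y113.848
M5
G00 X231.897 Y13.416
M3 S380
G01 X139.536 Y52.101 F2813
G01 X212.445 Y147.215
M5
G00 X215.348 Y164.437
M3 S380
G01 X215.757 Y153.066 F2813
G01 X208.004 Y144.737
G01 X196.633 Y144.328
G01 X188.304 Y152.081
G01 X187.895 Y163.452
G01 X195.648 Y171.781
G01 X207.019 Y172.190
G01 X215.348 Y164.437
M5

1 u = 1 mm; y_m = 195.407 − y.

[1] `<polygon>` regular polygon, #ff8800→engrave S380 F2813: (129.604,129.402) → (151.315,105.878) → (146.460,74.238) → (118.695,58.306) → (88.928,70.080) → (79.574,100.694) → (97.677,127.095) → (129.604,129.402) (closed)

[2] `<polygon>` closed polygon, #ff8800→engrave S380 F2813: (137.351,128.134) → (303.873,166.145) → (232.320,182.042) → (59.997,40.857) → (289.786,99.907) → (248.476,147.669) → (137.351,128.134) (closed)

[3] `<circle>` circle, #ff8800→engrave S380 F2813: (275.417,113.848) → (263.350,142.981) → (234.217,155.048) → (205.084,142.981) → (193.017,113.848) → (205.084,84.715) → (234.217,72.648) → (263.350,84.715) → (275.417,113.848) (closed)

[4] `<polyline>` open polyline, #ff8800→engrave S380 F2813: (231.897,13.416) → (139.536,52.101) → (212.445,147.215)

[5] `<polygon>` regular polygon, #ff8800→engrave S380 F2813: (215.348,164.437) → (215.757,153.066) → (208.004,144.737) → (196.633,144.328) → (188.304,152.081) → (187.895,163.452) → (195.648,171.781) → (207.019,172.190) → (215.348,164.437) (closed)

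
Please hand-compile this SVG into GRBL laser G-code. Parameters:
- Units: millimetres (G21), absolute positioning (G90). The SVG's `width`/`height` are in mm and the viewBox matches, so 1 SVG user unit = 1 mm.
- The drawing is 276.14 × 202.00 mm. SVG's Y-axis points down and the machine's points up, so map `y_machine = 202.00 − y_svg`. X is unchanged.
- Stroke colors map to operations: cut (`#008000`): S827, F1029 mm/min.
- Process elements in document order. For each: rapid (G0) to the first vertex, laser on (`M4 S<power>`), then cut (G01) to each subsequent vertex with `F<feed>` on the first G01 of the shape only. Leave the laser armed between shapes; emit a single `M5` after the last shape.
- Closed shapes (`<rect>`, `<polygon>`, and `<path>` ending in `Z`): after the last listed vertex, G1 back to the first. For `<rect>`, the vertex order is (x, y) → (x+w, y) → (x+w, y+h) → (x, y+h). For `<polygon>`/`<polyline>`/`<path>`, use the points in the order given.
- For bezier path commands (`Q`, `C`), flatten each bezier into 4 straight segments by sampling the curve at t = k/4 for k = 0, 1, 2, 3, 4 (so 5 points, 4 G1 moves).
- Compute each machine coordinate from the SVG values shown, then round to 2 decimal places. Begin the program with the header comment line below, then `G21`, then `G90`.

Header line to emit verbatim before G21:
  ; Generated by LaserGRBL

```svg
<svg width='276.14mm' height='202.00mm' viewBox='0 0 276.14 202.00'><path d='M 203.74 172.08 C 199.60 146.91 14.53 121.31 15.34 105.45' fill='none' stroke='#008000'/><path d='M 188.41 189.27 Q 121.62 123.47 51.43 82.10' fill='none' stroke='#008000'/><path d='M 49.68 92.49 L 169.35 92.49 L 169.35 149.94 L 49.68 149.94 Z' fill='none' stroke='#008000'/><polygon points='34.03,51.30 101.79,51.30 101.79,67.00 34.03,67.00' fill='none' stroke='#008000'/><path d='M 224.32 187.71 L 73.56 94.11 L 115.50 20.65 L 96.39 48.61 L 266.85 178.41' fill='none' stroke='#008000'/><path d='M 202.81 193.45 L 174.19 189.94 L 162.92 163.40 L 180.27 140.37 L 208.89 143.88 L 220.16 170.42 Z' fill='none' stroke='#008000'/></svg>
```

viewBox `0 0 276.14 202.00` with mm width/height → 1 unit = 1 mm. Flip: y_m = 202.00 − y_svg.

**Shape 1** — `<path>` cubic bezier, stroke `#008000` → cut (S827, F1029). Control points (SVG): P0=(203.74,172.08), P1=(199.60,146.91), P2=(14.53,121.31), P3=(15.34,105.45); sampled at t=k/4. Machine vertices: (203.74,29.92) → (172.44,48.72) → (107.68,66.73) → (43.85,82.99) → (15.34,96.55). Open path.

**Shape 2** — `<path>` quadratic bezier, stroke `#008000` → cut (S827, F1029). Control points (SVG): P0=(188.41,189.27), P1=(121.62,123.47), P2=(51.43,82.10); sampled at t=k/4. Machine vertices: (188.41,12.73) → (154.80,44.10) → (120.77,72.42) → (86.31,97.69) → (51.43,119.90). Open path.

**Shape 3** — `<path>` rectangle, stroke `#008000` → cut (S827, F1029). Machine vertices: (49.68,109.51) → (169.35,109.51) → (169.35,52.06) → (49.68,52.06) → (49.68,109.51). Closed: final G1 returns to the first vertex.

**Shape 4** — `<polygon>` rectangle, stroke `#008000` → cut (S827, F1029). Machine vertices: (34.03,150.70) → (101.79,150.70) → (101.79,135.00) → (34.03,135.00) → (34.03,150.70). Closed: final G1 returns to the first vertex.

**Shape 5** — `<path>` open polyline, stroke `#008000` → cut (S827, F1029). Machine vertices: (224.32,14.29) → (73.56,107.89) → (115.50,181.35) → (96.39,153.39) → (266.85,23.59). Open path.

**Shape 6** — `<path>` regular polygon, stroke `#008000` → cut (S827, F1029). Machine vertices: (202.81,8.55) → (174.19,12.06) → (162.92,38.60) → (180.27,61.63) → (208.89,58.12) → (220.16,31.58) → (202.81,8.55). Closed: final G1 returns to the first vertex.

; Generated by LaserGRBL
G21
G90
G0 X203.74 Y29.92
M4 S827
G01 X172.44 Y48.72 F1029
G01 X107.68 Y66.73
G01 X43.85 Y82.99
G01 X15.34 Y96.55
G0 X188.41 Y12.73
M4 S827
G01 X154.80 Y44.10 F1029
G01 X120.77 Y72.42
G01 X86.31 Y97.69
G01 X51.43 Y119.90
G0 X49.68 Y109.51
M4 S827
G01 X169.35 Y109.51 F1029
G01 X169.35 Y52.06
G01 X49.68 Y52.06
G01 X49.68 Y109.51
G0 X34.03 Y150.70
M4 S827
G01 X101.79 Y150.70 F1029
G01 X101.79 Y135.00
G01 X34.03 Y135.00
G01 X34.03 Y150.70
G0 X224.32 Y14.29
M4 S827
G01 X73.56 Y107.89 F1029
G01 X115.50 Y181.35
G01 X96.39 Y153.39
G01 X266.85 Y23.59
G0 X202.81 Y8.55
M4 S827
G01 X174.19 Y12.06 F1029
G01 X162.92 Y38.60
G01 X180.27 Y61.63
G01 X208.89 Y58.12
G01 X220.16 Y31.58
G01 X202.81 Y8.55
M5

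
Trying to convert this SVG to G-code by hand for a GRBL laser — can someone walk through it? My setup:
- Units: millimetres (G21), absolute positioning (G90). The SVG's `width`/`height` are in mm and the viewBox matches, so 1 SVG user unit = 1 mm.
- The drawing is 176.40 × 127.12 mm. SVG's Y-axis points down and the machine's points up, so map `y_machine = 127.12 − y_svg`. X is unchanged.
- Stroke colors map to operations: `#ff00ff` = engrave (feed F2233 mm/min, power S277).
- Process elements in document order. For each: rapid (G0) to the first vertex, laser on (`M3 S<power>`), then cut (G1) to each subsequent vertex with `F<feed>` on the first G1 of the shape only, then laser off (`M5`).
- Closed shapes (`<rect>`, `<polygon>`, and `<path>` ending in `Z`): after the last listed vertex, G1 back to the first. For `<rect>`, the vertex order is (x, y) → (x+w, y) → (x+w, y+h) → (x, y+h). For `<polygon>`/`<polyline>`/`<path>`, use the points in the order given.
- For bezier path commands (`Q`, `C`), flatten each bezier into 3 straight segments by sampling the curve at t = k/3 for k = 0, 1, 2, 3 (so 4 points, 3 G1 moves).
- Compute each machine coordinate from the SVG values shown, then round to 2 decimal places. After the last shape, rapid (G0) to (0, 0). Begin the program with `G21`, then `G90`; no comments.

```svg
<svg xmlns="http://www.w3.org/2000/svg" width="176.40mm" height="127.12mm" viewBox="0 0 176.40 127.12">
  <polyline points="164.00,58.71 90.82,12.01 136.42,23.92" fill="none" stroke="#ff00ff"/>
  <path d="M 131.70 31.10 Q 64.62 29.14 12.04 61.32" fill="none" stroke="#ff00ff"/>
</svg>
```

G21
G90
G0 X164.00 Y68.41
M3 S277
G1 X90.82 Y115.11 F2233
G1 X136.42 Y103.20
M5
G0 X131.70 Y96.02
M3 S277
G1 X88.59 Y93.53 F2233
G1 X48.70 Y83.46
G1 X12.04 Y65.80
M5
G0 X0.00 Y0.00

Since the viewBox matches the mm dimensions, user units are millimetres directly. The only transform is the Y-flip y_m = 127.12 − y_svg.

Shape 1 is a open polyline drawn with `<polyline>`. Its stroke #ff00ff means engrave at S277, F2233. After flipping Y the toolpath is (164.00,68.41) → (90.82,115.11) → (136.42,103.20).

Shape 2 is a quadratic bezier drawn with `<path>`. Its stroke #ff00ff means engrave at S277, F2233. After flipping Y the toolpath is (131.70,96.02) → (88.59,93.53) → (48.70,83.46) → (12.04,65.80).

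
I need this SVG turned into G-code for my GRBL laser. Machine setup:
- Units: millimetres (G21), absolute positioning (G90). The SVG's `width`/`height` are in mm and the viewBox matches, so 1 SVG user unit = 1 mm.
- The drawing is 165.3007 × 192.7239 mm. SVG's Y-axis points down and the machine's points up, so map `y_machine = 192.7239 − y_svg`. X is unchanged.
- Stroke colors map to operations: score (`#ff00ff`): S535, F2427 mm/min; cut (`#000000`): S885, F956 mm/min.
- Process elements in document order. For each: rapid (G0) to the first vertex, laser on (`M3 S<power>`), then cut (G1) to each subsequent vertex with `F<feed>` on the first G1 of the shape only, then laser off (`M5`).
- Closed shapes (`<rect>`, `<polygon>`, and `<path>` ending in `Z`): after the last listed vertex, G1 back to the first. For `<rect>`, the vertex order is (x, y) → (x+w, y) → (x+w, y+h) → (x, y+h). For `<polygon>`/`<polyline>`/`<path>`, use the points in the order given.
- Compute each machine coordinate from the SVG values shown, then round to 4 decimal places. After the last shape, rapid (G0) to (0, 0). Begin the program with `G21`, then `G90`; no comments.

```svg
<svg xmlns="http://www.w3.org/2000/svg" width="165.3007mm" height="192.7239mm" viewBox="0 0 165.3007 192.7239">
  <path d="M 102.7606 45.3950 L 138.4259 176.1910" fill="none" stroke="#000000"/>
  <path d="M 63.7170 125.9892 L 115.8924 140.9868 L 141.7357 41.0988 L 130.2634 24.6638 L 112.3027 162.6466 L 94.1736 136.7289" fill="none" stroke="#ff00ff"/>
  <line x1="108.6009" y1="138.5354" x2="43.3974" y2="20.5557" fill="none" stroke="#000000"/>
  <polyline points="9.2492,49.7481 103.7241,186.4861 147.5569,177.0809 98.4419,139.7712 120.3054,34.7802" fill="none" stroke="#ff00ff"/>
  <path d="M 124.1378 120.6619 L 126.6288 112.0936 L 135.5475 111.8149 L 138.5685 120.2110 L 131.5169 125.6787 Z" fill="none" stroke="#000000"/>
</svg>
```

Since the viewBox matches the mm dimensions, user units are millimetres directly. The only transform is the Y-flip y_m = 192.7239 − y_svg.

Shape 1 is a line segment drawn with `<path>`. Its stroke #000000 means cut at S885, F956. After flipping Y the toolpath is (102.7606,147.3289) → (138.4259,16.5329).

Shape 2 is a open polyline drawn with `<path>`. Its stroke #ff00ff means score at S535, F2427. After flipping Y the toolpath is (63.7170,66.7347) → (115.8924,51.7371) → (141.7357,151.6251) → (130.2634,168.0601) → (112.3027,30.0773) → (94.1736,55.9950).

Shape 3 is a line segment drawn with `<line>`. Its stroke #000000 means cut at S885, F956. After flipping Y the toolpath is (108.6009,54.1885) → (43.3974,172.1682).

Shape 4 is a open polyline drawn with `<polyline>`. Its stroke #ff00ff means score at S535, F2427. After flipping Y the toolpath is (9.2492,142.9758) → (103.7241,6.2378) → (147.5569,15.6430) → (98.4419,52.9527) → (120.3054,157.9437).

Shape 5 is a regular polygon drawn with `<path>`. Its stroke #000000 means cut at S885, F956. After flipping Y the toolpath is (124.1378,72.0620) → (126.6288,80.6303) → (135.5475,80.9090) → (138.5685,72.5129) → (131.5169,67.0452) → (124.1378,72.0620), returning to the start.

G21
G90
G0 X102.7606 Y147.3289
M3 S885
G1 X138.4259 Y16.5329 F956
M5
G0 X63.7170 Y66.7347
M3 S535
G1 X115.8924 Y51.7371 F2427
G1 X141.7357 Y151.6251
G1 X130.2634 Y168.0601
G1 X112.3027 Y30.0773
G1 X94.1736 Y55.9950
M5
G0 X108.6009 Y54.1885
M3 S885
G1 X43.3974 Y172.1682 F956
M5
G0 X9.2492 Y142.9758
M3 S535
G1 X103.7241 Y6.2378 F2427
G1 X147.5569 Y15.6430
G1 X98.4419 Y52.9527
G1 X120.3054 Y157.9437
M5
G0 X124.1378 Y72.0620
M3 S885
G1 X126.6288 Y80.6303 F956
G1 X135.5475 Y80.9090
G1 X138.5685 Y72.5129
G1 X131.5169 Y67.0452
G1 X124.1378 Y72.0620
M5
G0 X0.0000 Y0.0000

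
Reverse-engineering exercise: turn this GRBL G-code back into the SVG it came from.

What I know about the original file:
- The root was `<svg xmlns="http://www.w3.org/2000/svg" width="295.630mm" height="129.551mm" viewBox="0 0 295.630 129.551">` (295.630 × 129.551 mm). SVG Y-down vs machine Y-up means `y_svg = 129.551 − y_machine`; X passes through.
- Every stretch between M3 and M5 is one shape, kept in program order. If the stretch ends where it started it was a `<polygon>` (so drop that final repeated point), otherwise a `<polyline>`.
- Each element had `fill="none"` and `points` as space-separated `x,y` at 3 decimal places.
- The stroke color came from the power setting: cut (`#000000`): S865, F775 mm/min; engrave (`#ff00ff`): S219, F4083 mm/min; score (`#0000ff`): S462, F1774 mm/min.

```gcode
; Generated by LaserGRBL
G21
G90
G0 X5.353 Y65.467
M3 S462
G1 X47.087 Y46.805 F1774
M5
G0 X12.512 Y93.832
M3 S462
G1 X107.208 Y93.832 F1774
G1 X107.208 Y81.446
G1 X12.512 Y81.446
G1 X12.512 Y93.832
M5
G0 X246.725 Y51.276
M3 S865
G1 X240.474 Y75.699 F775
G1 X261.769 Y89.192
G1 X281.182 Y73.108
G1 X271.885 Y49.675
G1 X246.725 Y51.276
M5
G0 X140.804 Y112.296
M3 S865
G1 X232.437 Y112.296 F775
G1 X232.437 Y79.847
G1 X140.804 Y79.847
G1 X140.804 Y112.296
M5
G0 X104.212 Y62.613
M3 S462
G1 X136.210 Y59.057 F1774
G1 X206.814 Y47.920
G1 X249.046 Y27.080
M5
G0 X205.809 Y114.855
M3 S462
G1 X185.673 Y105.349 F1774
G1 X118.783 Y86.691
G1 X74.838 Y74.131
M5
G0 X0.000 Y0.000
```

<svg xmlns="http://www.w3.org/2000/svg" width="295.630mm" height="129.551mm" viewBox="0 0 295.630 129.551">
  <polyline points="5.353,64.084 47.087,82.746" fill="none" stroke="#0000ff"/>
  <polygon points="12.512,35.719 107.208,35.719 107.208,48.105 12.512,48.105" fill="none" stroke="#0000ff"/>
  <polygon points="246.725,78.275 240.474,53.852 261.769,40.359 281.182,56.443 271.885,79.876" fill="none" stroke="#000000"/>
  <polygon points="140.804,17.255 232.437,17.255 232.437,49.704 140.804,49.704" fill="none" stroke="#000000"/>
  <polyline points="104.212,66.938 136.210,70.494 206.814,81.631 249.046,102.471" fill="none" stroke="#0000ff"/>
  <polyline points="205.809,14.696 185.673,24.202 118.783,42.860 74.838,55.420" fill="none" stroke="#0000ff"/>
</svg>

Each laser-on run becomes one SVG element. Flip Y back into SVG space with y_svg = 129.551 − y_machine.

Run 1: the run's S462 means `#0000ff` (score). The run is open, so emit a `<polyline>` with points (Y-flipped): 5.353,64.084 47.087,82.746.

Run 2: S462 ⇒ score layer `#0000ff`. The run returns to its start, so emit a `<polygon>` with points (Y-flipped): 12.512,35.719 107.208,35.719 107.208,48.105 12.512,48.105.

Run 3: the run's S865 means `#000000` (cut). The run returns to its start, so emit a `<polygon>` with points (Y-flipped): 246.725,78.275 240.474,53.852 261.769,40.359 281.182,56.443 271.885,79.876.

Run 4: S865 ⇒ cut layer `#000000`. The run returns to its start, so emit a `<polygon>` with points (Y-flipped): 140.804,17.255 232.437,17.255 232.437,49.704 140.804,49.704.

Run 5: the run's S462 means `#0000ff` (score). The run is open, so emit a `<polyline>` with points (Y-flipped): 104.212,66.938 136.210,70.494 206.814,81.631 249.046,102.471.

Run 6: power S462 maps to stroke `#0000ff` (score). The run is open, so emit a `<polyline>` with points (Y-flipped): 205.809,14.696 185.673,24.202 118.783,42.860 74.838,55.420.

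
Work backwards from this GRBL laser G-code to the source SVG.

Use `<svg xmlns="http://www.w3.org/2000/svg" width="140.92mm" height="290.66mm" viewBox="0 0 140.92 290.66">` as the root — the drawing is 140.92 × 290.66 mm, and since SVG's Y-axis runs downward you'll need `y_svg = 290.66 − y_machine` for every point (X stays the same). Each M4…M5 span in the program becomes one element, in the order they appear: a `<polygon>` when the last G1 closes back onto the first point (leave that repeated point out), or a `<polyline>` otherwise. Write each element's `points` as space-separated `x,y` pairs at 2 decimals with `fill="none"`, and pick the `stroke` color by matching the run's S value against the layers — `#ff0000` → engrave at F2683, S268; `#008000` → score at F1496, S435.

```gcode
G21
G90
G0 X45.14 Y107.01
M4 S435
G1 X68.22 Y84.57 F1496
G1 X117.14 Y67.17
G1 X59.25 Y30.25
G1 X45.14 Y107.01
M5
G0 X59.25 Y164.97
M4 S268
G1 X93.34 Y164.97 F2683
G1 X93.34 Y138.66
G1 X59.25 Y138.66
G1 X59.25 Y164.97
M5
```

<svg xmlns="http://www.w3.org/2000/svg" width="140.92mm" height="290.66mm" viewBox="0 0 140.92 290.66">
  <polygon points="45.14,183.65 68.22,206.09 117.14,223.49 59.25,260.41" fill="none" stroke="#008000"/>
  <polygon points="59.25,125.69 93.34,125.69 93.34,152.00 59.25,152.00" fill="none" stroke="#ff0000"/>
</svg>

Machine Y-up, SVG Y-down with viewBox height 290.66, so y_svg = 290.66 − y_machine; X carries over.

Run 1: power S435 maps to stroke `#008000` (score). The run returns to its start, so emit a `<polygon>` with points (Y-flipped): 45.14,183.65 68.22,206.09 117.14,223.49 59.25,260.41.

Run 2: power S268 maps to stroke `#ff0000` (engrave). The run returns to its start, so emit a `<polygon>` with points (Y-flipped): 59.25,125.69 93.34,125.69 93.34,152.00 59.25,152.00.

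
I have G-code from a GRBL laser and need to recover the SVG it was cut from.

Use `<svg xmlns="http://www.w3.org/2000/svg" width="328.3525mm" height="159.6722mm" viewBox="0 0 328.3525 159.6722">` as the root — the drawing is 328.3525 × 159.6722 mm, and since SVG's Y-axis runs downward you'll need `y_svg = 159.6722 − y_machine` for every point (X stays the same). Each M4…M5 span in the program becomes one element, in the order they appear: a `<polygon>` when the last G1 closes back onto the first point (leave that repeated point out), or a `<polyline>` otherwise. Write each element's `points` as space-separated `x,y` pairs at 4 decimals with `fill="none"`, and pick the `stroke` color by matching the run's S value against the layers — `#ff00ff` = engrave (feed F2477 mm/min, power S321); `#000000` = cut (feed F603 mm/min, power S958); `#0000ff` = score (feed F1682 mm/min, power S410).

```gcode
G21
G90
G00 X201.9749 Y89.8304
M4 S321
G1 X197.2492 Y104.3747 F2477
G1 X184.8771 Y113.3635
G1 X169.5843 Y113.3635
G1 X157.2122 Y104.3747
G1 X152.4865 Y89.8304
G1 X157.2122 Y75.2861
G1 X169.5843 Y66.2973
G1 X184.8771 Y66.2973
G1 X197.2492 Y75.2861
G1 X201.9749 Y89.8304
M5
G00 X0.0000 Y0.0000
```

<svg xmlns="http://www.w3.org/2000/svg" width="328.3525mm" height="159.6722mm" viewBox="0 0 328.3525 159.6722">
  <polygon points="201.9749,69.8418 197.2492,55.2975 184.8771,46.3087 169.5843,46.3087 157.2122,55.2975 152.4865,69.8418 157.2122,84.3861 169.5843,93.3749 184.8771,93.3749 197.2492,84.3861" fill="none" stroke="#ff00ff"/>
</svg>

y_svg = 159.6722 − y_m. Every run uses S321, so all elements get stroke `#ff00ff` (engrave).

[1] closed run; points: 201.9749,69.8418 197.2492,55.2975 184.8771,46.3087 169.5843,46.3087 157.2122,55.2975 152.4865,69.8418 157.2122,84.3861 169.5843,93.3749 184.8771,93.3749 197.2492,84.3861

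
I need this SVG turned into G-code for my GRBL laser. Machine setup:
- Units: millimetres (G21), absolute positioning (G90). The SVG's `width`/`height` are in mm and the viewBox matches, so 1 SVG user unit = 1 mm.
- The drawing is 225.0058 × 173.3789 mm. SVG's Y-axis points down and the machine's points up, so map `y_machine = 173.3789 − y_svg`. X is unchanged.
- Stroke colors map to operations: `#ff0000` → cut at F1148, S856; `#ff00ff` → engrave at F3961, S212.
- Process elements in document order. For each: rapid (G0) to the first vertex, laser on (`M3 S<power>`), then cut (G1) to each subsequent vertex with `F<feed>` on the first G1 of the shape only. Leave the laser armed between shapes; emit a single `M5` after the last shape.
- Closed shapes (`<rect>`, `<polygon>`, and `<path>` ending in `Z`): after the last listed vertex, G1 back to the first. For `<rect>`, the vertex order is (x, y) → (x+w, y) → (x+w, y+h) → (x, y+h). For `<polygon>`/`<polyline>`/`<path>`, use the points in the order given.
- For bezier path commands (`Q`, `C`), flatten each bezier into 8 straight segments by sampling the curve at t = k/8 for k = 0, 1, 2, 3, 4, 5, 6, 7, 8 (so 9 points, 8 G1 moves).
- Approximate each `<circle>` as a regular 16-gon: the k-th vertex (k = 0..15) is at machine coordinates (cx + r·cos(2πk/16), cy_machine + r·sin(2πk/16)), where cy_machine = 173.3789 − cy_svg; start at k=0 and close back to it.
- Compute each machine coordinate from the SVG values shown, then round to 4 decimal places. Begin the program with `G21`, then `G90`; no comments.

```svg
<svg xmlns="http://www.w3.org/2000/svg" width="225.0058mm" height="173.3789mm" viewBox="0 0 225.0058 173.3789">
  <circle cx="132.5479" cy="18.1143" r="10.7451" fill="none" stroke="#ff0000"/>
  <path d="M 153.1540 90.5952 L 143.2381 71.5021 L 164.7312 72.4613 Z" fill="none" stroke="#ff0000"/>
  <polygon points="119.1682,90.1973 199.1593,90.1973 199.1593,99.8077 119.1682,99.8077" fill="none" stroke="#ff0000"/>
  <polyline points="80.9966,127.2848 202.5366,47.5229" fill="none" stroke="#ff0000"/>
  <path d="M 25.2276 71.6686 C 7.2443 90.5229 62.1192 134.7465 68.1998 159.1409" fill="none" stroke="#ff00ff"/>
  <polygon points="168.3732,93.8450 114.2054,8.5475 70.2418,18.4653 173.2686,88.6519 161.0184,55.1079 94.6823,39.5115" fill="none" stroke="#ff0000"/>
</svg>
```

Since the viewBox matches the mm dimensions, user units are millimetres directly. The only transform is the Y-flip y_m = 173.3789 − y_svg.

Shape 1 is a circle drawn with `<circle>`. Its stroke #ff0000 means cut at S856, F1148. After flipping Y the toolpath is (143.2930,155.2646) → (142.4751,159.3766) → (140.1458,162.8625) → (136.6599,165.1918) → (132.5479,166.0097) → (128.4359,165.1918) → (124.9500,162.8625) → (122.6207,159.3766) → (121.8028,155.2646) → (122.6207,151.1526) → (124.9500,147.6667) → (128.4359,145.3374) → (132.5479,144.5195) → (136.6599,145.3374) → (140.1458,147.6667) → (142.4751,151.1526) → (143.2930,155.2646), returning to the start.

Shape 2 is a regular polygon drawn with `<path>`. Its stroke #ff0000 means cut at S856, F1148. After flipping Y the toolpath is (153.1540,82.7837) → (143.2381,101.8768) → (164.7312,100.9176) → (153.1540,82.7837), returning to the start.

Shape 3 is a rectangle drawn with `<polygon>`. Its stroke #ff0000 means cut at S856, F1148. After flipping Y the toolpath is (119.1682,83.1816) → (199.1593,83.1816) → (199.1593,73.5712) → (119.1682,73.5712) → (119.1682,83.1816), returning to the start.

Shape 4 is a line segment drawn with `<polyline>`. Its stroke #ff0000 means cut at S856, F1148. After flipping Y the toolpath is (80.9966,46.0941) → (202.5366,125.8560).

Shape 5 is a cubic bezier drawn with `<path>`. Its stroke #ff00ff means engrave at S212, F3961. After flipping Y the toolpath is (25.2276,101.7103) → (21.6615,93.5390) → (23.5002,83.5191) → (29.3182,72.1801) → (37.6897,60.0517) → (47.1893,47.6636) → (56.3912,35.5455) → (63.8699,24.2271) → (68.1998,14.2380).

Shape 6 is a closed polygon drawn with `<polygon>`. Its stroke #ff0000 means cut at S856, F1148. After flipping Y the toolpath is (168.3732,79.5339) → (114.2054,164.8314) → (70.2418,154.9136) → (173.2686,84.7270) → (161.0184,118.2710) → (94.6823,133.8674) → (168.3732,79.5339), returning to the start.

G21
G90
G0 X143.2930 Y155.2646
M3 S856
G1 X142.4751 Y159.3766 F1148
G1 X140.1458 Y162.8625
G1 X136.6599 Y165.1918
G1 X132.5479 Y166.0097
G1 X128.4359 Y165.1918
G1 X124.9500 Y162.8625
G1 X122.6207 Y159.3766
G1 X121.8028 Y155.2646
G1 X122.6207 Y151.1526
G1 X124.9500 Y147.6667
G1 X128.4359 Y145.3374
G1 X132.5479 Y144.5195
G1 X136.6599 Y145.3374
G1 X140.1458 Y147.6667
G1 X142.4751 Y151.1526
G1 X143.2930 Y155.2646
G0 X153.1540 Y82.7837
M3 S856
G1 X143.2381 Y101.8768 F1148
G1 X164.7312 Y100.9176
G1 X153.1540 Y82.7837
G0 X119.1682 Y83.1816
M3 S856
G1 X199.1593 Y83.1816 F1148
G1 X199.1593 Y73.5712
G1 X119.1682 Y73.5712
G1 X119.1682 Y83.1816
G0 X80.9966 Y46.0941
M3 S856
G1 X202.5366 Y125.8560 F1148
G0 X25.2276 Y101.7103
M3 S212
G1 X21.6615 Y93.5390 F3961
G1 X23.5002 Y83.5191
G1 X29.3182 Y72.1801
G1 X37.6897 Y60.0517
G1 X47.1893 Y47.6636
G1 X56.3912 Y35.5455
G1 X63.8699 Y24.2271
G1 X68.1998 Y14.2380
G0 X168.3732 Y79.5339
M3 S856
G1 X114.2054 Y164.8314 F1148
G1 X70.2418 Y154.9136
G1 X173.2686 Y84.7270
G1 X161.0184 Y118.2710
G1 X94.6823 Y133.8674
G1 X168.3732 Y79.5339
M5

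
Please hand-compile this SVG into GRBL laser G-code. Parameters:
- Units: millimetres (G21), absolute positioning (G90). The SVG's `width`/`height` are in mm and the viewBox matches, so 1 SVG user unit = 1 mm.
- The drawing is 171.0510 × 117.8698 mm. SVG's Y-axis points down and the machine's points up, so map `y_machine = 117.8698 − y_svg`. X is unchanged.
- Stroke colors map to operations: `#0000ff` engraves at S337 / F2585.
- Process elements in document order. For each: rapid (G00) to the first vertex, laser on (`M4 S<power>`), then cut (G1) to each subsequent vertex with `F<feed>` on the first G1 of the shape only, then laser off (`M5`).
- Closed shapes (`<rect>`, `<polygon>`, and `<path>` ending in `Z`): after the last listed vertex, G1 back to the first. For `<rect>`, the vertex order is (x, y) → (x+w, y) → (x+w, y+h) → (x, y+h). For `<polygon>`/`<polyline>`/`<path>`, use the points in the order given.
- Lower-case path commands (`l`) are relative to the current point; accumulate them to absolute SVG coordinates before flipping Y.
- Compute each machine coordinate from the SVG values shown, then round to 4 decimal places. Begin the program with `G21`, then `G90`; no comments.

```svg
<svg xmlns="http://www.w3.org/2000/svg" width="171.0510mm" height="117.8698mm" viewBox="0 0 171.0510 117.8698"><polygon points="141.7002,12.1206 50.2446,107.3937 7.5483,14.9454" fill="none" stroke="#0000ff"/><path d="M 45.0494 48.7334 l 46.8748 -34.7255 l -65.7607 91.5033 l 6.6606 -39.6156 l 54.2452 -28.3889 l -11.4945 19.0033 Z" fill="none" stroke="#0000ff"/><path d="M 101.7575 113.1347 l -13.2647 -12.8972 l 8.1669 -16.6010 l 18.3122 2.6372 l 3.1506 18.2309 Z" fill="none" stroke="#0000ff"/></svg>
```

G21
G90
G00 X141.7002 Y105.7492
M4 S337
G1 X50.2446 Y10.4761 F2585
G1 X7.5483 Y102.9244
G1 X141.7002 Y105.7492
M5
G00 X45.0494 Y69.1364
M4 S337
G1 X91.9242 Y103.8619 F2585
G1 X26.1635 Y12.3586
G1 X32.8241 Y51.9742
G1 X87.0693 Y80.3631
G1 X75.5748 Y61.3598
G1 X45.0494 Y69.1364
M5
G00 X101.7575 Y4.7351
M4 S337
G1 X88.4928 Y17.6323 F2585
G1 X96.6597 Y34.2333
G1 X114.9719 Y31.5961
G1 X118.1225 Y13.3652
G1 X101.7575 Y4.7351
M5

viewBox `0 0 171.0510 117.8698` with mm width/height → 1 unit = 1 mm. Flip: y_m = 117.8698 − y_svg.

**Shape 1** — `<polygon>` closed polygon, stroke `#0000ff` → engrave (S337, F2585). Machine vertices: (141.7002,105.7492) → (50.2446,10.4761) → (7.5483,102.9244) → (141.7002,105.7492). Closed: final G1 returns to the first vertex.

**Shape 2** — `<path>` closed polygon, stroke `#0000ff` → engrave (S337, F2585). Machine vertices: (45.0494,69.1364) → (91.9242,103.8619) → (26.1635,12.3586) → (32.8241,51.9742) → (87.0693,80.3631) → (75.5748,61.3598) → (45.0494,69.1364). Closed: final G1 returns to the first vertex.

**Shape 3** — `<path>` regular polygon, stroke `#0000ff` → engrave (S337, F2585). Machine vertices: (101.7575,4.7351) → (88.4928,17.6323) → (96.6597,34.2333) → (114.9719,31.5961) → (118.1225,13.3652) → (101.7575,4.7351). Closed: final G1 returns to the first vertex.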